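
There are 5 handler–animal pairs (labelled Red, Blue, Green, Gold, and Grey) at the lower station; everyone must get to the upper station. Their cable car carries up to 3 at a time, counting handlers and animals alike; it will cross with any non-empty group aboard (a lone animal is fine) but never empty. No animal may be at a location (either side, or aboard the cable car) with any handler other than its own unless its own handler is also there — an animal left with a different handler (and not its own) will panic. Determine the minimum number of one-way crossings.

Counting alone: each trip to the upper station takes at most 3 across and each return brings at least 1 back, so after t trips out (and t−1 returns) at most 3t − (t−1) of the 10 are across; that first reaches 10 at t = 5, so at least 9 crossings are needed.
The safety rule pushes this higher. Following every safe sequence of crossings, the most of the 10 that can be at the upper station as the cable car arrives there on crossing 9 is 9 — never all 10.
So no plan with fewer than 11 crossings exists, and this one achieves 11:
1. animal Red and handler Red cross → the upper station.
2. handler Red crosses ← the lower station.
3. animal Blue, animal Gold, and animal Green cross → the upper station.
4. animal Red crosses ← the lower station.
5. handler Blue, handler Gold, and handler Green cross → the upper station.
6. animal Blue and handler Blue cross ← the lower station.
7. handler Blue, handler Grey, and handler Red cross → the upper station.
8. animal Green crosses ← the lower station.
9. animal Blue and animal Red cross → the upper station.
10. animal Red crosses ← the lower station.
11. animal Green, animal Grey, and animal Red cross → the upper station.

11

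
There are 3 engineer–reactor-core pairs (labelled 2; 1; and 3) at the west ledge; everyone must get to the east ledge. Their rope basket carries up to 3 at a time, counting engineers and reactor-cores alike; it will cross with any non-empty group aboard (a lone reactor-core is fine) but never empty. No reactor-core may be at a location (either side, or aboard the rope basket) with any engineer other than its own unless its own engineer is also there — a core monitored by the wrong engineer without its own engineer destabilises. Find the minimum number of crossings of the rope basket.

5

Counting alone: each trip to the east ledge takes at most 3 across and each return brings at least 1 back, so after t trips out (and t−1 returns) at most 3t − (t−1) of the 6 are across; that first reaches 6 at t = 3, so at least 5 crossings are needed.
The plan below uses exactly 5 crossings, so it is optimal:
1. engineer 2 and reactor-core 2 cross → the east ledge.
2. engineer 2 crosses ← the west ledge.
3. engineer 1, engineer 2, and engineer 3 cross → the east ledge.
4. reactor-core 2 crosses ← the west ledge.
5. reactor-core 1, reactor-core 2, and reactor-core 3 cross → the east ledge.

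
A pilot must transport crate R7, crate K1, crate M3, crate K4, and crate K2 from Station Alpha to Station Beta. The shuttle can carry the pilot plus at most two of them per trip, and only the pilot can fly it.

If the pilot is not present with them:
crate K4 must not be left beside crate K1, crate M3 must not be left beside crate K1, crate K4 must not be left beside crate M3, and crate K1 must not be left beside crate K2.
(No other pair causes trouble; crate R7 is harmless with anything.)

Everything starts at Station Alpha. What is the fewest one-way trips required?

7

Counting alone: the pilot can take at most 2 across per trip to Station Beta, so moving all 5 needs at least 3 loaded trips out, with a return between consecutive ones — at least 5 crossings.
The safety rule pushes this higher. Following every safe sequence of crossings, the most of the 5 that can be at Station Beta as the shuttle arrives there on crossing 5 is 4 — never all 5.
So no plan with fewer than 7 crossings exists, and this one achieves 7:
1. Pilot goes to Station Beta with crate K1 and crate M3.
2. Pilot goes back to Station Alpha with crate K1.
3. Pilot goes to Station Beta with crate K1 and crate R7.
4. Pilot goes back to Station Alpha with crate K1.
5. Pilot goes to Station Beta with crate K1 and crate K2.
6. Pilot goes back to Station Alpha with crate K1.
7. Pilot goes to Station Beta with crate K1 and crate K4.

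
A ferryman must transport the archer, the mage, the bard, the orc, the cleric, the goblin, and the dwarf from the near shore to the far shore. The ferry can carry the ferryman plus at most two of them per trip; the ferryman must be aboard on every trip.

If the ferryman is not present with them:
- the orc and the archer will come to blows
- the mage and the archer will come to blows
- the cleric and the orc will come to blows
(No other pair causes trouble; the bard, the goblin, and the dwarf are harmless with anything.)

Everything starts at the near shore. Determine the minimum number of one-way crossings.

7

Counting alone: the ferryman can take at most 2 across per trip to the far shore, so moving all 7 needs at least 4 loaded trips out, with a return between consecutive ones — at least 7 crossings.
The plan below uses exactly 7 crossings, so it is optimal:
1. Ferryman goes to the far shore with the archer and the orc.  [the near shore: the bard, the cleric, the dwarf, the goblin, the mage | the far shore: the archer, the orc]
2. Ferryman goes back to the near shore with the archer.  [the near shore: the archer, the bard, the cleric, the dwarf, the goblin, the mage | the far shore: the orc]
3. Ferryman goes to the far shore with the bard and the mage.  [the near shore: the archer, the cleric, the dwarf, the goblin | the far shore: the bard, the mage, the orc]
4. Ferryman goes back to the near shore alone.  [the near shore: the archer, the cleric, the dwarf, the goblin | the far shore: the bard, the mage, the orc]
5. Ferryman goes to the far shore with the dwarf and the goblin.  [the near shore: the archer, the cleric | the far shore: the bard, the dwarf, the goblin, the mage, the orc]
6. Ferryman goes back to the near shore alone.  [the near shore: the archer, the cleric | the far shore: the bard, the dwarf, the goblin, the mage, the orc]
7. Ferryman goes to the far shore with the archer and the cleric.  [the near shore: — | the far shore: the archer, the bard, the cleric, the dwarf, the goblin, the mage, the orc]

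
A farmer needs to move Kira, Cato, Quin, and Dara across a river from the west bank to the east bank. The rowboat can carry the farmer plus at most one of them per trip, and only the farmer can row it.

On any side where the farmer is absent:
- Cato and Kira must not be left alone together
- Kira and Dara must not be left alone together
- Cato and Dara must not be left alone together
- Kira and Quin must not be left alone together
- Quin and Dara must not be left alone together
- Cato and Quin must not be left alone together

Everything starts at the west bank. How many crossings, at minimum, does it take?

impossible

Whatever the first load, the items left behind include a forbidden pair without the farmer. No opening move is safe, so no plan exists.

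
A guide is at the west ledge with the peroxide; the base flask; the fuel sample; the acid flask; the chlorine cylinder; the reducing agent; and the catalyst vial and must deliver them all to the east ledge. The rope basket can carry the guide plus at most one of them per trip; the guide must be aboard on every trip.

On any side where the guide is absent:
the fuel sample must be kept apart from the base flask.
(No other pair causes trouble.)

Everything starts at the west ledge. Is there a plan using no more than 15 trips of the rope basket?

Yes

Yes — this plan uses 13 crossings (≤ 15):
1. Guide goes to the east ledge with the base flask.
2. Guide goes back to the west ledge alone.
3. Guide goes to the east ledge with the peroxide.
4. Guide goes back to the west ledge alone.
5. Guide goes to the east ledge with the acid flask.
6. Guide goes back to the west ledge alone.
7. Guide goes to the east ledge with the chlorine cylinder.
8. Guide goes back to the west ledge alone.
9. Guide goes to the east ledge with the reducing agent.
10. Guide goes back to the west ledge alone.
11. Guide goes to the east ledge with the catalyst vial.
12. Guide goes back to the west ledge alone.
13. Guide goes to the east ledge with the fuel sample.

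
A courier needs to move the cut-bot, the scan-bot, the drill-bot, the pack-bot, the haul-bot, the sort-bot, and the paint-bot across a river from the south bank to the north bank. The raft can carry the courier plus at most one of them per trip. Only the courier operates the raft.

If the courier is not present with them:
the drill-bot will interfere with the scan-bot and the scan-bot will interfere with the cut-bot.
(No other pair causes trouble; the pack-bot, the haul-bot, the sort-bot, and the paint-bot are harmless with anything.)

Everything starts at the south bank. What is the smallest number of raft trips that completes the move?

15

Counting alone: the courier can take at most 1 across per trip to the north bank, so moving all 7 needs at least 7 loaded trips out, with a return between consecutive ones — at least 13 crossings.
The safety rule pushes this higher. Following every safe sequence of crossings, the most of the 7 that can be at the north bank as the raft arrives there on crossing 13 is 6 — never all 7.
So no plan with fewer than 15 crossings exists, and this one achieves 15:
1. Courier goes to the north bank with the scan-bot.
2. Courier goes back to the south bank alone.
3. Courier goes to the north bank with the cut-bot.
4. Courier goes back to the south bank with the scan-bot.
5. Courier goes to the north bank with the drill-bot.
6. Courier goes back to the south bank alone.
7. Courier goes to the north bank with the pack-bot.
8. Courier goes back to the south bank alone.
9. Courier goes to the north bank with the haul-bot.
10. Courier goes back to the south bank alone.
11. Courier goes to the north bank with the sort-bot.
12. Courier goes back to the south bank alone.
13. Courier goes to the north bank with the paint-bot.
14. Courier goes back to the south bank alone.
15. Courier goes to the north bank with the scan-bot.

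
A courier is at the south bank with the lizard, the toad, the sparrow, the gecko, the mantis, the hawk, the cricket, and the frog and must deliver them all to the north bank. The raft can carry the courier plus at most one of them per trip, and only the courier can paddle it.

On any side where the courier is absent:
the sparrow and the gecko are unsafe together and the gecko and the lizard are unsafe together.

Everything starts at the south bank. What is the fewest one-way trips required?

17

Counting alone: the courier can take at most 1 across per trip to the north bank, so moving all 8 needs at least 8 loaded trips out, with a return between consecutive ones — at least 15 crossings.
The safety rule pushes this higher. Following every safe sequence of crossings, the most of the 8 that can be at the north bank as the raft arrives there on crossing 15 is 7 — never all 8.
So no plan with fewer than 17 crossings exists, and this one achieves 17:
1. Courier goes to the north bank with the gecko.  [the south bank: the cricket, the frog, the hawk, the lizard, the mantis, the sparrow, the toad | the north bank: the gecko]
2. Courier goes back to the south bank alone.  [the south bank: the cricket, the frog, the hawk, the lizard, the mantis, the sparrow, the toad | the north bank: the gecko]
3. Courier goes to the north bank with the lizard.  [the south bank: the cricket, the frog, the hawk, the mantis, the sparrow, the toad | the north bank: the gecko, the lizard]
4. Courier goes back to the south bank with the gecko.  [the south bank: the cricket, the frog, the gecko, the hawk, the mantis, the sparrow, the toad | the north bank: the lizard]
5. Courier goes to the north bank with the sparrow.  [the south bank: the cricket, the frog, the gecko, the hawk, the mantis, the toad | the north bank: the lizard, the sparrow]
6. Courier goes back to the south bank alone.  [the south bank: the cricket, the frog, the gecko, the hawk, the mantis, the toad | the north bank: the lizard, the sparrow]
7. Courier goes to the north bank with the toad.  [the south bank: the cricket, the frog, the gecko, the hawk, the mantis | the north bank: the lizard, the sparrow, the toad]
8. Courier goes back to the south bank alone.  [the south bank: the cricket, the frog, the gecko, the hawk, the mantis | the north bank: the lizard, the sparrow, the toad]
9. Courier goes to the north bank with the mantis.  [the south bank: the cricket, the frog, the gecko, the hawk | the north bank: the lizard, the mantis, the sparrow, the toad]
10. Courier goes back to the south bank alone.  [the south bank: the cricket, the frog, the gecko, the hawk | the north bank: the lizard, the mantis, the sparrow, the toad]
11. Courier goes to the north bank with the hawk.  [the south bank: the cricket, the frog, the gecko | the north bank: the hawk, the lizard, the mantis, the sparrow, the toad]
12. Courier goes back to the south bank alone.  [the south bank: the cricket, the frog, the gecko | the north bank: the hawk, the lizard, the mantis, the sparrow, the toad]
13. Courier goes to the north bank with the cricket.  [the south bank: the frog, the gecko | the north bank: the cricket, the hawk, the lizard, the mantis, the sparrow, the toad]
14. Courier goes back to the south bank alone.  [the south bank: the frog, the gecko | the north bank: the cricket, the hawk, the lizard, the mantis, the sparrow, the toad]
15. Courier goes to the north bank with the frog.  [the south bank: the gecko | the north bank: the cricket, the frog, the hawk, the lizard, the mantis, the sparrow, the toad]
16. Courier goes back to the south bank alone.  [the south bank: the gecko | the north bank: the cricket, the frog, the hawk, the lizard, the mantis, the sparrow, the toad]
17. Courier goes to the north bank with the gecko.  [the south bank: — | the north bank: the cricket, the frog, the gecko, the hawk, the lizard, the mantis, the sparrow, the toad]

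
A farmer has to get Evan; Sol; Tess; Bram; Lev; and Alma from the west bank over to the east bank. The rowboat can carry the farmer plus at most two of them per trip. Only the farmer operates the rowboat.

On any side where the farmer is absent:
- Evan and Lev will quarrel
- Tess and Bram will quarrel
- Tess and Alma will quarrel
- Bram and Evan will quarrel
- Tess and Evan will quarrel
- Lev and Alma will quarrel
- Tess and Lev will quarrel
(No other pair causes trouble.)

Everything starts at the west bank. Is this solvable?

Whatever the first load, the items left behind include a forbidden pair without the farmer. No opening move is safe, so no plan exists.

No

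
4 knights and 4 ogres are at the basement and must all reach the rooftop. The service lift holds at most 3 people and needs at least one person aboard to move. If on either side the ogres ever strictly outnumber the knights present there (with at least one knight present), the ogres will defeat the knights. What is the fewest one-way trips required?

9

Counting alone: each trip to the rooftop takes at most 3 across and each return brings at least 1 back, so after t trips out (and t−1 returns) at most 3t − (t−1) of the 8 are across; that first reaches 8 at t = 4, so at least 7 crossings are needed.
The safety rule pushes this higher. Following every safe sequence of crossings, the most of the 8 that can be at the rooftop as the service lift arrives there on crossing 7 is 7 — never all 8.
So no plan with fewer than 9 crossings exists, and this one achieves 9:
1. 2 ogres → the rooftop.  (the basement: 4K 2O; the rooftop: 0K 2O)
2. 1 ogre ← the basement.  (the basement: 4K 3O; the rooftop: 0K 1O)
3. 3 ogres → the rooftop.  (the basement: 4K 0O; the rooftop: 0K 4O)
4. 1 ogre ← the basement.  (the basement: 4K 1O; the rooftop: 0K 3O)
5. 3 knights → the rooftop.  (the basement: 1K 1O; the rooftop: 3K 3O)
6. 1 knight and 1 ogre ← the basement.  (the basement: 2K 2O; the rooftop: 2K 2O)
7. 2 knights → the rooftop.  (the basement: 0K 2O; the rooftop: 4K 2O)
8. 1 ogre ← the basement.  (the basement: 0K 3O; the rooftop: 4K 1O)
9. 3 ogres → the rooftop.  (the basement: 0K 0O; the rooftop: 4K 4O)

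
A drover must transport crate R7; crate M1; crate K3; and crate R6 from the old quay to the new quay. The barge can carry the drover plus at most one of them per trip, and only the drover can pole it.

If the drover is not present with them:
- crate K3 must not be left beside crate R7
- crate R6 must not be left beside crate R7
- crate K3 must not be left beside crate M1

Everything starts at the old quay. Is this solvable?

No

Whatever the first load, the items left behind include a forbidden pair without the drover. No opening move is safe, so no plan exists.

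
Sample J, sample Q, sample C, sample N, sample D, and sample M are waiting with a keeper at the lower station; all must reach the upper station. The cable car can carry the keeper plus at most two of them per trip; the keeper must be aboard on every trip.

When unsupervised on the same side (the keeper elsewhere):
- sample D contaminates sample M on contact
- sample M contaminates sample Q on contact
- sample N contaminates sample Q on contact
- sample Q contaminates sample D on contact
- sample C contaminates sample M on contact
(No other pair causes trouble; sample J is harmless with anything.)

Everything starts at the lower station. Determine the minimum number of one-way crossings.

9

Counting alone: the keeper can take at most 2 across per trip to the upper station, so moving all 6 needs at least 3 loaded trips out, with a return between consecutive ones — at least 5 crossings.
The safety rule pushes this higher. Following every safe sequence of crossings, the most of the 6 that can be at the upper station as the cable car arrives there on crossings 5, 7 is 4, 5 respectively — never all 6.
So no plan with fewer than 9 crossings exists, and this one achieves 9:
1. Keeper goes to the upper station with sample M and sample Q.
2. Keeper goes back to the lower station with sample Q.
3. Keeper goes to the upper station with sample J and sample Q.
4. Keeper goes back to the lower station with sample Q.
5. Keeper goes to the upper station with sample C and sample Q.
6. Keeper goes back to the lower station with sample M.
7. Keeper goes to the upper station with sample D and sample N.
8. Keeper goes back to the lower station with sample Q.
9. Keeper goes to the upper station with sample M and sample Q.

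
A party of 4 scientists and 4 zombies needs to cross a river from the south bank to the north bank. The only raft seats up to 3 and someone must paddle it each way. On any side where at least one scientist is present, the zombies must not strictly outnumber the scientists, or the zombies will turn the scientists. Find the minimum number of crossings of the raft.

9

Counting alone: each trip to the north bank takes at most 3 across and each return brings at least 1 back, so after t trips out (and t−1 returns) at most 3t − (t−1) of the 8 are across; that first reaches 8 at t = 4, so at least 7 crossings are needed.
The safety rule pushes this higher. Following every safe sequence of crossings, the most of the 8 that can be at the north bank as the raft arrives there on crossing 7 is 7 — never all 8.
So no plan with fewer than 9 crossings exists, and this one achieves 9:
1. 2 zombies → the north bank.  (the south bank: 4S 2Z; the north bank: 0S 2Z)
2. 1 zombie ← the south bank.  (the south bank: 4S 3Z; the north bank: 0S 1Z)
3. 3 zombies → the north bank.  (the south bank: 4S 0Z; the north bank: 0S 4Z)
4. 1 zombie ← the south bank.  (the south bank: 4S 1Z; the north bank: 0S 3Z)
5. 3 scientists → the north bank.  (the south bank: 1S 1Z; the north bank: 3S 3Z)
6. 1 scientist and 1 zombie ← the south bank.  (the south bank: 2S 2Z; the north bank: 2S 2Z)
7. 2 scientists → the north bank.  (the south bank: 0S 2Z; the north bank: 4S 2Z)
8. 1 zombie ← the south bank.  (the south bank: 0S 3Z; the north bank: 4S 1Z)
9. 3 zombies → the north bank.  (the south bank: 0S 0Z; the north bank: 4S 4Z)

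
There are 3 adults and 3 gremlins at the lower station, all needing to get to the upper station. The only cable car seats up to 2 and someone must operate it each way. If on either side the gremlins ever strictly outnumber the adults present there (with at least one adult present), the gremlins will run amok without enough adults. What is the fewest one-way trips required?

11

Counting alone: each trip to the upper station takes at most 2 across and each return brings at least 1 back, so after t trips out (and t−1 returns) at most 2t − (t−1) of the 6 are across; that first reaches 6 at t = 5, so at least 9 crossings are needed.
The safety rule pushes this higher. Following every safe sequence of crossings, the most of the 6 that can be at the upper station as the cable car arrives there on crossing 9 is 5 — never all 6.
So no plan with fewer than 11 crossings exists, and this one achieves 11:
1. 2 gremlins → the upper station.  (the lower station: 3A 1G; the upper station: 0A 2G)
2. 1 gremlin ← the lower station.  (the lower station: 3A 2G; the upper station: 0A 1G)
3. 2 gremlins → the upper station.  (the lower station: 3A 0G; the upper station: 0A 3G)
4. 1 gremlin ← the lower station.  (the lower station: 3A 1G; the upper station: 0A 2G)
5. 2 adults → the upper station.  (the lower station: 1A 1G; the upper station: 2A 2G)
6. 1 adult and 1 gremlin ← the lower station.  (the lower station: 2A 2G; the upper station: 1A 1G)
7. 2 adults → the upper station.  (the lower station: 0A 2G; the upper station: 3A 1G)
8. 1 gremlin ← the lower station.  (the lower station: 0A 3G; the upper station: 3A 0G)
9. 2 gremlins → the upper station.  (the lower station: 0A 1G; the upper station: 3A 2G)
10. 1 gremlin ← the lower station.  (the lower station: 0A 2G; the upper station: 3A 1G)
11. 2 gremlins → the upper station.  (the lower station: 0A 0G; the upper station: 3A 3G)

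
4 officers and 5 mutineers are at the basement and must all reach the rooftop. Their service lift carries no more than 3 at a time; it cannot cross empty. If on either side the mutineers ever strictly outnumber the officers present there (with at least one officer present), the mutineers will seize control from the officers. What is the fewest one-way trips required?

impossible

The mutineers already outnumber the officers at the basement before anyone moves, so the starting position itself is disallowed.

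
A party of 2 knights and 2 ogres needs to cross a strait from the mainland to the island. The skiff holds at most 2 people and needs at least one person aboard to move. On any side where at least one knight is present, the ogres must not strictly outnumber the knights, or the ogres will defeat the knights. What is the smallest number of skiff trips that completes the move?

Counting alone: each trip to the island takes at most 2 across and each return brings at least 1 back, so after t trips out (and t−1 returns) at most 2t − (t−1) of the 4 are across; that first reaches 4 at t = 3, so at least 5 crossings are needed.
The plan below uses exactly 5 crossings, so it is optimal:
1. 2 ogres → the island.  (the mainland: 2K 0O; the island: 0K 2O)
2. 1 ogre ← the mainland.  (the mainland: 2K 1O; the island: 0K 1O)
3. 2 knights → the island.  (the mainland: 0K 1O; the island: 2K 1O)
4. 1 ogre ← the mainland.  (the mainland: 0K 2O; the island: 2K 0O)
5. 2 ogres → the island.  (the mainland: 0K 0O; the island: 2K 2O)

5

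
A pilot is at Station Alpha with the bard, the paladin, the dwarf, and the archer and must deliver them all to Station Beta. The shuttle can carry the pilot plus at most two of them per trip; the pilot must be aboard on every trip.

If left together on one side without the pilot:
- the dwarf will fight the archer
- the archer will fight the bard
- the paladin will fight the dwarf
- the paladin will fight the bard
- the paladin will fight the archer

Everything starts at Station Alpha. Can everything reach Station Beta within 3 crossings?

No

Counting alone: the pilot can take at most 2 across per trip to Station Beta, so moving all 4 needs at least 2 loaded trips out, with a return between consecutive ones — at least 3 crossings.
The safety rule pushes this higher. Following every safe sequence of crossings, the most of the 4 that can be at Station Beta as the shuttle arrives there on crossing 3 is 3 — never all 4.
So the move cannot be finished within 3 crossings. (The shortest complete plan takes 5:)
1. Pilot goes to Station Beta with the archer and the paladin.  [Station Alpha: the bard, the dwarf | Station Beta: the archer, the paladin]
2. Pilot goes back to Station Alpha with the paladin.  [Station Alpha: the bard, the dwarf, the paladin | Station Beta: the archer]
3. Pilot goes to Station Beta with the bard and the dwarf.  [Station Alpha: the paladin | Station Beta: the archer, the bard, the dwarf]
4. Pilot goes back to Station Alpha with the archer.  [Station Alpha: the archer, the paladin | Station Beta: the bard, the dwarf]
5. Pilot goes to Station Beta with the archer and the paladin.  [Station Alpha: — | Station Beta: the archer, the bard, the dwarf, the paladin]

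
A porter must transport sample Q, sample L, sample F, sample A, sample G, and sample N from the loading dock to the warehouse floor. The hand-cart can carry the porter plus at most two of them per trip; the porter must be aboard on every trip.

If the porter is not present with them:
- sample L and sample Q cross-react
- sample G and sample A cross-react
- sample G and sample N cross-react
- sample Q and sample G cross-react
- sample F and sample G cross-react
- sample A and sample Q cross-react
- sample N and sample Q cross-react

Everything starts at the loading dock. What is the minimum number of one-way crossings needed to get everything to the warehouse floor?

Counting alone: the porter can take at most 2 across per trip to the warehouse floor, so moving all 6 needs at least 3 loaded trips out, with a return between consecutive ones — at least 5 crossings.
The safety rule pushes this higher. Following every safe sequence of crossings, the most of the 6 that can be at the warehouse floor as the hand-cart arrives there on crossings 5, 7 is 4, 5 respectively — never all 6.
So no plan with fewer than 9 crossings exists, and this one achieves 9:
1. Porter goes to the warehouse floor with sample G and sample Q.  [the loading dock: sample A, sample F, sample L, sample N | the warehouse floor: sample G, sample Q]
2. Porter goes back to the loading dock with sample Q.  [the loading dock: sample A, sample F, sample L, sample N, sample Q | the warehouse floor: sample G]
3. Porter goes to the warehouse floor with sample L and sample Q.  [the loading dock: sample A, sample F, sample N | the warehouse floor: sample G, sample L, sample Q]
4. Porter goes back to the loading dock with sample Q.  [the loading dock: sample A, sample F, sample N, sample Q | the warehouse floor: sample G, sample L]
5. Porter goes to the warehouse floor with sample A and sample N.  [the loading dock: sample F, sample Q | the warehouse floor: sample A, sample G, sample L, sample N]
6. Porter goes back to the loading dock with sample G.  [the loading dock: sample F, sample G, sample Q | the warehouse floor: sample A, sample L, sample N]
7. Porter goes to the warehouse floor with sample F and sample Q.  [the loading dock: sample G | the warehouse floor: sample A, sample F, sample L, sample N, sample Q]
8. Porter goes back to the loading dock with sample Q.  [the loading dock: sample G, sample Q | the warehouse floor: sample A, sample F, sample L, sample N]
9. Porter goes to the warehouse floor with sample G and sample Q.  [the loading dock: — | the warehouse floor: sample A, sample F, sample G, sample L, sample N, sample Q]

9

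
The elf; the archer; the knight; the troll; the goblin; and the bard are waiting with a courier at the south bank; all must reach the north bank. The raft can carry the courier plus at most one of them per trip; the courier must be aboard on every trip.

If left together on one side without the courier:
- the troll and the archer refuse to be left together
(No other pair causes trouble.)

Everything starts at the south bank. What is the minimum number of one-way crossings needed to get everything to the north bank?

11

Counting alone: the courier can take at most 1 across per trip to the north bank, so moving all 6 needs at least 6 loaded trips out, with a return between consecutive ones — at least 11 crossings.
The plan below uses exactly 11 crossings, so it is optimal:
1. Courier goes to the north bank with the archer.  [the south bank: the bard, the elf, the goblin, the knight, the troll | the north bank: the archer]
2. Courier goes back to the south bank alone.  [the south bank: the bard, the elf, the goblin, the knight, the troll | the north bank: the archer]
3. Courier goes to the north bank with the elf.  [the south bank: the bard, the goblin, the knight, the troll | the north bank: the archer, the elf]
4. Courier goes back to the south bank alone.  [the south bank: the bard, the goblin, the knight, the troll | the north bank: the archer, the elf]
5. Courier goes to the north bank with the knight.  [the south bank: the bard, the goblin, the troll | the north bank: the archer, the elf, the knight]
6. Courier goes back to the south bank alone.  [the south bank: the bard, the goblin, the troll | the north bank: the archer, the elf, the knight]
7. Courier goes to the north bank with the goblin.  [the south bank: the bard, the troll | the north bank: the archer, the elf, the goblin, the knight]
8. Courier goes back to the south bank alone.  [the south bank: the bard, the troll | the north bank: the archer, the elf, the goblin, the knight]
9. Courier goes to the north bank with the bard.  [the south bank: the troll | the north bank: the archer, the bard, the elf, the goblin, the knight]
10. Courier goes back to the south bank alone.  [the south bank: the troll | the north bank: the archer, the bard, the elf, the goblin, the knight]
11. Courier goes to the north bank with the troll.  [the south bank: — | the north bank: the archer, the bard, the elf, the goblin, the knight, the troll]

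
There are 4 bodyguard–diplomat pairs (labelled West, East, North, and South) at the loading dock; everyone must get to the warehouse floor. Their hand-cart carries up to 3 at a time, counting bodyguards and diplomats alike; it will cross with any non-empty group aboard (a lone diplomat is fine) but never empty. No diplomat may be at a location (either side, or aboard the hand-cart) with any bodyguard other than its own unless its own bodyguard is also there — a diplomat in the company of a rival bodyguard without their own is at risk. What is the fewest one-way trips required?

Counting alone: each trip to the warehouse floor takes at most 3 across and each return brings at least 1 back, so after t trips out (and t−1 returns) at most 3t − (t−1) of the 8 are across; that first reaches 8 at t = 4, so at least 7 crossings are needed.
The safety rule pushes this higher. Following every safe sequence of crossings, the most of the 8 that can be at the warehouse floor as the hand-cart arrives there on crossing 7 is 7 — never all 8.
So no plan with fewer than 9 crossings exists, and this one achieves 9:
1. bodyguard West and diplomat West cross → the warehouse floor.
2. bodyguard West crosses ← the loading dock.
3. bodyguard East, bodyguard West, and diplomat East cross → the warehouse floor.
4. bodyguard West and diplomat West cross ← the loading dock.
5. bodyguard North, bodyguard South, and bodyguard West cross → the warehouse floor.
6. diplomat East crosses ← the loading dock.
7. diplomat East and diplomat West cross → the warehouse floor.
8. diplomat West crosses ← the loading dock.
9. diplomat North, diplomat South, and diplomat West cross → the warehouse floor.

9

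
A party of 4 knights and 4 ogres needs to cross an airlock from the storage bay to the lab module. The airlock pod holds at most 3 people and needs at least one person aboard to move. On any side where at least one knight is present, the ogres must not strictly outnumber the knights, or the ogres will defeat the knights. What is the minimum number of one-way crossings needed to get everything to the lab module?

Counting alone: each trip to the lab module takes at most 3 across and each return brings at least 1 back, so after t trips out (and t−1 returns) at most 3t − (t−1) of the 8 are across; that first reaches 8 at t = 4, so at least 7 crossings are needed.
The safety rule pushes this higher. Following every safe sequence of crossings, the most of the 8 that can be at the lab module as the airlock pod arrives there on crossing 7 is 7 — never all 8.
So no plan with fewer than 9 crossings exists, and this one achieves 9:
1. 2 ogres → the lab module.  (the storage bay: 4K 2O; the lab module: 0K 2O)
2. 1 ogre ← the storage bay.  (the storage bay: 4K 3O; the lab module: 0K 1O)
3. 3 ogres → the lab module.  (the storage bay: 4K 0O; the lab module: 0K 4O)
4. 1 ogre ← the storage bay.  (the storage bay: 4K 1O; the lab module: 0K 3O)
5. 3 knights → the lab module.  (the storage bay: 1K 1O; the lab module: 3K 3O)
6. 1 knight and 1 ogre ← the storage bay.  (the storage bay: 2K 2O; the lab module: 2K 2O)
7. 2 knights → the lab module.  (the storage bay: 0K 2O; the lab module: 4K 2O)
8. 1 ogre ← the storage bay.  (the storage bay: 0K 3O; the lab module: 4K 1O)
9. 3 ogres → the lab module.  (the storage bay: 0K 0O; the lab module: 4K 4O)

9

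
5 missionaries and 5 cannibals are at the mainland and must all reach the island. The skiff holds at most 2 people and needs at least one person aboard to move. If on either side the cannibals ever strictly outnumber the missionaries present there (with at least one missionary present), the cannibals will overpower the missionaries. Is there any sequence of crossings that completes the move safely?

Following every safe sequence of crossings from the start, the most of the 10 that can be at the island as the skiff arrives there on crossings 1, 3, 5, 7 is 2, 3, 4, 5 respectively; the best ever achieved is 5 of 10.
From crossing 9 on, no configuration arises that was not already reachable earlier: only 13 distinct safe configurations (who is on which side, and where the skiff is) can ever be reached, none of them has everyone across, and every continuation just revisits them. They are: 0 missionaries + 0 cannibals across (skiff back at the start); 0 missionaries + 1 cannibal across (skiff there); 0 missionaries + 1 cannibal across (skiff back at the start); 0 missionaries + 2 cannibals across (skiff there); 0 missionaries + 2 cannibals across (skiff back at the start); 0 missionaries + 3 cannibals across (skiff there); 0 missionaries + 3 cannibals across (skiff back at the start); 0 missionaries + 4 cannibals across (skiff there); 0 missionaries + 4 cannibals across (skiff back at the start); 0 missionaries + 5 cannibals across (skiff there); 1 missionary + 1 cannibal across (skiff there); 1 missionary + 1 cannibal across (skiff back at the start); 2 missionaries + 2 cannibals across (skiff there). So no valid plan exists.

No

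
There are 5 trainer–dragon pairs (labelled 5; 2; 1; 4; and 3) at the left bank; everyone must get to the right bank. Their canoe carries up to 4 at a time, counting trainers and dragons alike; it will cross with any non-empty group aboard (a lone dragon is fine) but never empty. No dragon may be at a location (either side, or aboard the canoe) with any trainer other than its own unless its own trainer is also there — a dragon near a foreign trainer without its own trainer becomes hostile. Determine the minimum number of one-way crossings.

7

Counting alone: each trip to the right bank takes at most 4 across and each return brings at least 1 back, so after t trips out (and t−1 returns) at most 4t − (t−1) of the 10 are across; that first reaches 10 at t = 3, so at least 5 crossings are needed.
The safety rule pushes this higher. Following every safe sequence of crossings, the most of the 10 that can be at the right bank as the canoe arrives there on crossing 5 is 9 — never all 10.
So no plan with fewer than 7 crossings exists, and this one achieves 7:
1. dragon 5 and trainer 5 cross → the right bank.
2. trainer 5 crosses ← the left bank.
3. dragon 1, dragon 2, dragon 3, and dragon 4 cross → the right bank.
4. dragon 5 crosses ← the left bank.
5. trainer 1, trainer 2, trainer 3, and trainer 4 cross → the right bank.
6. dragon 2 and trainer 2 cross ← the left bank.
7. dragon 2, dragon 5, trainer 2, and trainer 5 cross → the right bank.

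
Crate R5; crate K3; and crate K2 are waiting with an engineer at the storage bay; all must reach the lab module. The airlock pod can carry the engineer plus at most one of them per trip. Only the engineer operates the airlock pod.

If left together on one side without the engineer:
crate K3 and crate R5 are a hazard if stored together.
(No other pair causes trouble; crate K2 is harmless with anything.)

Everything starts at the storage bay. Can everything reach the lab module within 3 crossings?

No

Counting alone: the engineer can take at most 1 across per trip to the lab module, so moving all 3 needs at least 3 loaded trips out, with a return between consecutive ones — at least 5 crossings.
Since 3 < 5, 3 crossings cannot be enough. (The shortest complete plan in fact takes 5:)
1. Engineer goes to the lab module with crate R5.
2. Engineer goes back to the storage bay alone.
3. Engineer goes to the lab module with crate K2.
4. Engineer goes back to the storage bay alone.
5. Engineer goes to the lab module with crate K3.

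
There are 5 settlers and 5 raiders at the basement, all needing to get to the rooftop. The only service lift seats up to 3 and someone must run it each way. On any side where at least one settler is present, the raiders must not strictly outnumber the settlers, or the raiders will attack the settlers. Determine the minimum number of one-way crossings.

Counting alone: each trip to the rooftop takes at most 3 across and each return brings at least 1 back, so after t trips out (and t−1 returns) at most 3t − (t−1) of the 10 are across; that first reaches 10 at t = 5, so at least 9 crossings are needed.
The safety rule pushes this higher. Following every safe sequence of crossings, the most of the 10 that can be at the rooftop as the service lift arrives there on crossing 9 is 9 — never all 10.
So no plan with fewer than 11 crossings exists, and this one achieves 11:
1. 2 raiders → the rooftop.  (the basement: 5S 3R; the rooftop: 0S 2R)
2. 1 raider ← the basement.  (the basement: 5S 4R; the rooftop: 0S 1R)
3. 3 raiders → the rooftop.  (the basement: 5S 1R; the rooftop: 0S 4R)
4. 1 raider ← the basement.  (the basement: 5S 2R; the rooftop: 0S 3R)
5. 3 settlers → the rooftop.  (the basement: 2S 2R; the rooftop: 3S 3R)
6. 1 settler and 1 raider ← the basement.  (the basement: 3S 3R; the rooftop: 2S 2R)
7. 3 settlers → the rooftop.  (the basement: 0S 3R; the rooftop: 5S 2R)
8. 1 raider ← the basement.  (the basement: 0S 4R; the rooftop: 5S 1R)
9. 2 raiders → the rooftop.  (the basement: 0S 2R; the rooftop: 5S 3R)
10. 1 raider ← the basement.  (the basement: 0S 3R; the rooftop: 5S 2R)
11. 3 raiders → the rooftop.  (the basement: 0S 0R; the rooftop: 5S 5R)

11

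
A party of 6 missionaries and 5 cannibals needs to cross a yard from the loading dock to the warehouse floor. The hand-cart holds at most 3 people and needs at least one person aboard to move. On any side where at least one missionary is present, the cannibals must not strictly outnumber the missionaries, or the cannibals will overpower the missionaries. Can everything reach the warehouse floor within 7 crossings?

No

Counting alone: each trip to the warehouse floor takes at most 3 across and each return brings at least 1 back, so after t trips out (and t−1 returns) at most 3t − (t−1) of the 11 are across; that first reaches 11 at t = 5, so at least 9 crossings are needed.
Since 7 < 9, 7 crossings cannot be enough. (The shortest complete plan in fact takes 9:)
1. 3 cannibals → the warehouse floor.  (the loading dock: 6M 2C; the warehouse floor: 0M 3C)
2. 1 cannibal ← the loading dock.  (the loading dock: 6M 3C; the warehouse floor: 0M 2C)
3. 3 missionaries → the warehouse floor.  (the loading dock: 3M 3C; the warehouse floor: 3M 2C)
4. 1 missionary ← the loading dock.  (the loading dock: 4M 3C; the warehouse floor: 2M 2C)
5. 2 missionaries and 1 cannibal → the warehouse floor.  (the loading dock: 2M 2C; the warehouse floor: 4M 3C)
6. 1 missionary ← the loading dock.  (the loading dock: 3M 2C; the warehouse floor: 3M 3C)
7. 2 missionaries and 1 cannibal → the warehouse floor.  (the loading dock: 1M 1C; the warehouse floor: 5M 4C)
8. 1 missionary ← the loading dock.  (the loading dock: 2M 1C; the warehouse floor: 4M 4C)
9. 2 missionaries and 1 cannibal → the warehouse floor.  (the loading dock: 0M 0C; the warehouse floor: 6M 5C)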